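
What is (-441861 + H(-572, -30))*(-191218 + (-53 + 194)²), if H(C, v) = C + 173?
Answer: 75775501620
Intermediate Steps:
H(C, v) = 173 + C
(-441861 + H(-572, -30))*(-191218 + (-53 + 194)²) = (-441861 + (173 - 572))*(-191218 + (-53 + 194)²) = (-441861 - 399)*(-191218 + 141²) = -442260*(-191218 + 19881) = -442260*(-171337) = 75775501620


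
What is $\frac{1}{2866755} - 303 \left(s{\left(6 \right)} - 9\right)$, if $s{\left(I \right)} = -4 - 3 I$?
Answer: $\frac{26927429716}{2866755} \approx 9393.0$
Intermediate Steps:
$\frac{1}{2866755} - 303 \left(s{\left(6 \right)} - 9\right) = \frac{1}{2866755} - 303 \left(\left(-4 - 18\right) - 9\right) = \frac{1}{2866755} - 303 \left(-22 - 9\right) = \frac{1}{2866755} - -9393 = \frac{1}{2866755} + 9393 = \frac{26927429716}{2866755}$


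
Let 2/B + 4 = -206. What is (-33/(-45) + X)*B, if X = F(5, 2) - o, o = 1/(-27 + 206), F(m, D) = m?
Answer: -2197/40275 ≈ -0.054550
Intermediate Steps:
B = -1/105 (B = 2/(-4 - 206) = 2/(-210) = 2*(-1/210) = -1/105 ≈ -0.0095238)
o = 1/179 ≈ 0.0055866
X = 894/179 (X = 5 - 1*1/179 = 5 - 1/179 = 894/179 ≈ 4.9944)
(-33/(-45) + X)*B = (-33/(-45) + 894/179)*(-1/105) = (-33*(-1/45) + 894/179)*(-1/105) = (11/15 + 894/179)*(-1/105) = (15379/2685)*(-1/105) = -2197/40275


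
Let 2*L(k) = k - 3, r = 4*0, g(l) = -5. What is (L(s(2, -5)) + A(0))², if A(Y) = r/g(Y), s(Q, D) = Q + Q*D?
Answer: 121/4 ≈ 30.250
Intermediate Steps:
s(Q, D) = Q + D*Q
r = 0
A(Y) = 0 (A(Y) = 0/(-5) = 0*(-⅕) = 0)
L(k) = -3/2 + k/2 (L(k) = (k - 3)/2 = (-3 + k)/2 = -3/2 + k/2)
(L(s(2, -5)) + A(0))² = ((-3/2 + (2*(1 - 5))/2) + 0)² = ((-3/2 + (2*(-4))/2) + 0)² = ((-3/2 + (½)*(-8)) + 0)² = ((-3/2 - 4) + 0)² = (-11/2 + 0)² = (-11/2)² = 121/4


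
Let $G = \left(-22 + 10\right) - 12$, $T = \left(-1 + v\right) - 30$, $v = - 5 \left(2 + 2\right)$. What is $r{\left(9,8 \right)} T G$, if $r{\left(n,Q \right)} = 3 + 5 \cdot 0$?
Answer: $3672$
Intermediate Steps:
$v = -20$ ($v = \left(-5\right) 4 = -20$)
$T = -51$ ($T = \left(-1 - 20\right) - 30 = -21 - 30 = -51$)
$r{\left(n,Q \right)} = 3$ ($r{\left(n,Q \right)} = 3 + 0 = 3$)
$G = -24$ ($G = -12 - 12 = -24$)
$r{\left(9,8 \right)} T G = 3 \left(-51\right) \left(-24\right) = \left(-153\right) \left(-24\right) = 3672$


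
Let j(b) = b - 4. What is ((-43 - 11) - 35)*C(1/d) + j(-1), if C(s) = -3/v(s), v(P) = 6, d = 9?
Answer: 79/2 ≈ 39.500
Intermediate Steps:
j(b) = -4 + b
C(s) = -½ (C(s) = -3/6 = -3*⅙ = -½)
((-43 - 11) - 35)*C(1/d) + j(-1) = ((-43 - 11) - 35)*(-½) + (-4 - 1) = (-54 - 35)*(-½) - 5 = -89*(-½) - 5 = 89/2 - 5 = 79/2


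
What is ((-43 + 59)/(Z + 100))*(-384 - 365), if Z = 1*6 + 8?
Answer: -5992/57 ≈ -105.12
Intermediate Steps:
Z = 14 (Z = 6 + 8 = 14)
((-43 + 59)/(Z + 100))*(-384 - 365) = ((-43 + 59)/(14 + 100))*(-384 - 365) = (16/114)*(-749) = (16*(1/114))*(-749) = (8/57)*(-749) = -5992/57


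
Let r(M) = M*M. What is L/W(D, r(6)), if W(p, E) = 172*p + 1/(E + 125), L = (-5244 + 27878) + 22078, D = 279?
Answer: 7198632/7726069 ≈ 0.93173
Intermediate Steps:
r(M) = M²
L = 44712 (L = 22634 + 22078 = 44712)
W(p, E) = 1/(125 + E) + 172*p (W(p, E) = 172*p + 1/(125 + E) = 1/(125 + E) + 172*p)
L/W(D, r(6)) = 44712/(((1 + 21500*279 + 172*6²*279)/(125 + 6²))) = 44712/(((1 + 5998500 + 172*36*279)/(125 + 36))) = 44712/(((1 + 5998500 + 1727568)/161)) = 44712/(((1/161)*7726069)) = 44712/(7726069/161) = 44712*(161/7726069) = 7198632/7726069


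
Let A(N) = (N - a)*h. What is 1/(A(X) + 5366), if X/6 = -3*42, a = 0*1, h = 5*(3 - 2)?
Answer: 1/1586 ≈ 0.00063052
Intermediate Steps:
h = 5 (h = 5*1 = 5)
a = 0
X = -756 (X = 6*(-3*42) = 6*(-126) = -756)
A(N) = 5*N (A(N) = (N - 1*0)*5 = (N + 0)*5 = N*5 = 5*N)
1/(A(X) + 5366) = 1/(5*(-756) + 5366) = 1/(-3780 + 5366) = 1/1586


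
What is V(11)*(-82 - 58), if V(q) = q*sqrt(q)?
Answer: -1540*sqrt(11) ≈ -5107.6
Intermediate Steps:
V(q) = q**(3/2)
V(11)*(-82 - 58) = 11**(3/2)*(-82 - 58) = (11*sqrt(11))*(-140) = -1540*sqrt(11)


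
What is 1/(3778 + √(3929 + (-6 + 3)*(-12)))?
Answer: 3778/14269319 - √3965/14269319 ≈ 0.00026035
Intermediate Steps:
1/(3778 + √(3929 + (-6 + 3)*(-12))) = 1/(3778 + √(3929 - 3*(-12))) = 1/(3778 + √(3929 + 36)) = 1/(3778 + √3965)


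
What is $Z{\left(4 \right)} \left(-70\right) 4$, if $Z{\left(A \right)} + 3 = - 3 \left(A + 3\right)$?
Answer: $6720$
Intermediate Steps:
$Z{\left(A \right)} = -12 - 3 A$ ($Z{\left(A \right)} = -3 - 3 \left(A + 3\right) = -3 - 3 \left(3 + A\right) = -3 - \left(9 + 3 A\right) = -12 - 3 A$)
$Z{\left(4 \right)} \left(-70\right) 4 = \left(-12 - 12\right) \left(-70\right) 4 = \left(-24\right) \left(-70\right) 4 = 1680 \cdot 4 = 6720$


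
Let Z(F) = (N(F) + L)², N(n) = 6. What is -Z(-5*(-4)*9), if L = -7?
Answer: -1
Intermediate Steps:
Z(F) = 1 (Z(F) = (6 - 7)² = (-1)² = 1)
-Z(-5*(-4)*9) = -1*1 = -1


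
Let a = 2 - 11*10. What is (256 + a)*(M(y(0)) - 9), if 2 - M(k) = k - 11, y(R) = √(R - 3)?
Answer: 592 - 148*I*√3 ≈ 592.0 - 256.34*I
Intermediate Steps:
a = -108 (a = 2 - 110 = -108)
y(R) = √(-3 + R)
M(k) = 13 - k (M(k) = 2 - (k - 11) = 2 - (-11 + k) = 2 + (11 - k) = 13 - k)
(256 + a)*(M(y(0)) - 9) = (256 - 108)*((13 - √(-3 + 0)) - 9) = 148*((13 - √(-3)) - 9) = 148*((13 - I*√3) - 9) = 148*(4 - I*√3) = 592 - 148*I*√3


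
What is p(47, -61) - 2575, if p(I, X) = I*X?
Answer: -5442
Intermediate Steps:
p(47, -61) - 2575 = 47*(-61) - 2575 = -2867 - 2575 = -5442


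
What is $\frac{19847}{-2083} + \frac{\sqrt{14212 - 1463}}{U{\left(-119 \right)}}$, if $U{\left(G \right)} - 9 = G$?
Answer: $- \frac{19847}{2083} - \frac{\sqrt{12749}}{110} \approx -10.555$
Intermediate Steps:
$U{\left(G \right)} = 9 + G$
$\frac{19847}{-2083} + \frac{\sqrt{14212 - 1463}}{U{\left(-119 \right)}} = \frac{19847}{-2083} + \frac{\sqrt{14212 - 1463}}{9 - 119} = 19847 \left(- \frac{1}{2083}\right) + \frac{\sqrt{12749}}{-110} = - \frac{19847}{2083} + \sqrt{12749} \left(- \frac{1}{110}\right) = - \frac{19847}{2083} - \frac{\sqrt{12749}}{110}$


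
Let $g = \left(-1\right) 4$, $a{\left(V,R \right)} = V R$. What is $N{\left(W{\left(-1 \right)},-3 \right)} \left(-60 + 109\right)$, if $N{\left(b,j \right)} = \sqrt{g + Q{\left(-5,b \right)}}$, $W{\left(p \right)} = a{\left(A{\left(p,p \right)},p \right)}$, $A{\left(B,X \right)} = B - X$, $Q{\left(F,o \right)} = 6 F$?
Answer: $49 i \sqrt{34} \approx 285.72 i$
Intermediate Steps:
$a{\left(V,R \right)} = R V$
$g = -4$
$W{\left(p \right)} = 0$ ($W{\left(p \right)} = p \left(p - p\right) = p 0 = 0$)
$N{\left(b,j \right)} = i \sqrt{34}$ ($N{\left(b,j \right)} = \sqrt{-4 + 6 \left(-5\right)} = \sqrt{-4 - 30} = \sqrt{-34} = i \sqrt{34}$)
$N{\left(W{\left(-1 \right)},-3 \right)} \left(-60 + 109\right) = i \sqrt{34} \left(-60 + 109\right) = i \sqrt{34} \cdot 49 = 49 i \sqrt{34}$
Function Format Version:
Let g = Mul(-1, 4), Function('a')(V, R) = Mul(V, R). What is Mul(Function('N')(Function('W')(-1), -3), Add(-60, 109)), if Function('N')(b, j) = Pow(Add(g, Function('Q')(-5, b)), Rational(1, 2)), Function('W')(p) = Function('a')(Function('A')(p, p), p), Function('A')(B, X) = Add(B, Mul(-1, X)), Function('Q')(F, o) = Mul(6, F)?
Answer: Mul(49, I, Pow(34, Rational(1, 2))) ≈ Mul(285.72, I)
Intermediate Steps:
Function('a')(V, R) = Mul(R, V)
g = -4
Function('W')(p) = 0 (Function('W')(p) = Mul(p, Add(p, Mul(-1, p))) = Mul(p, 0) = 0)
Function('N')(b, j) = Mul(I, Pow(34, Rational(1, 2))) (Function('N')(b, j) = Pow(Add(-4, Mul(6, -5)), Rational(1, 2)) = Pow(Add(-4, -30), Rational(1, 2)) = Pow(-34, Rational(1, 2)) = Mul(I, Pow(34, Rational(1, 2))))
Mul(Function('N')(Function('W')(-1), -3), Add(-60, 109)) = Mul(Mul(I, Pow(34, Rational(1, 2))), Add(-60, 109)) = Mul(Mul(I, Pow(34, Rational(1, 2))), 49) = Mul(49, I, Pow(34, Rational(1, 2)))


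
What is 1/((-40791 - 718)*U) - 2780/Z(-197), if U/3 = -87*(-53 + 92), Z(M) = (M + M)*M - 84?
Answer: -587302915523/16379837143137 ≈ -0.035855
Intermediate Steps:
Z(M) = -84 + 2*M² (Z(M) = (2*M)*M - 84 = 2*M² - 84 = -84 + 2*M²)
U = -10179 (U = 3*(-87*(-53 + 92)) = 3*(-87*39) = 3*(-3393) = -10179)
1/((-40791 - 718)*U) - 2780/Z(-197) = 1/(-40791 - 718*(-10179)) - 2780/(-84 + 2*(-197)²) = -1/10179/(-41509) - 2780/(-84 + 2*38809) = -1/41509*(-1/10179) - 2780/(-84 + 77618) = 1/422520111 - 2780/77534 = 1/422520111 - 2780*1/77534 = 1/422520111 - 1390/38767 = -587302915523/16379837143137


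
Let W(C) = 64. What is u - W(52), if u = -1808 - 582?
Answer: -2454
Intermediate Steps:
u = -2390
u - W(52) = -2390 - 1*64 = -2390 - 64 = -2454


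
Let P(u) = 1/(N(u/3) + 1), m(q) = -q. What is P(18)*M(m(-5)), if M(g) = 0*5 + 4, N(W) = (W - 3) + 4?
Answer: 1/2 ≈ 0.50000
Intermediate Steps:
N(W) = 1 + W (N(W) = (-3 + W) + 4 = 1 + W)
P(u) = 1/(2 + u/3) (P(u) = 1/((1 + u/3) + 1) = 1/(2 + u/3))
M(g) = 4 (M(g) = 0 + 4 = 4)
P(18)*M(m(-5)) = (3/(6 + 18))*4 = (3/24)*4 = (3*(1/24))*4 = (1/8)*4 = 1/2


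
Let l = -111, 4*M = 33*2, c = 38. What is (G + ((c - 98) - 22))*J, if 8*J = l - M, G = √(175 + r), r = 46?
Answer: 10455/8 - 255*√221/16 ≈ 1069.9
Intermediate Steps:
M = 33/2 (M = (33*2)/4 = (¼)*66 = 33/2 ≈ 16.500)
G = √221 (G = √(175 + 46) = √221 ≈ 14.866)
J = -255/16 (J = (-111 - 1*33/2)/8 = (-111 - 33/2)/8 = (⅛)*(-255/2) = -255/16 ≈ -15.938)
(G + ((c - 98) - 22))*J = (√221 + ((38 - 98) - 22))*(-255/16) = (√221 + (-60 - 22))*(-255/16) = (√221 - 82)*(-255/16) = (-82 + √221)*(-255/16) = 10455/8 - 255*√221/16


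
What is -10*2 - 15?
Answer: -35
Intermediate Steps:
-10*2 - 15 = -20 - 15 = -35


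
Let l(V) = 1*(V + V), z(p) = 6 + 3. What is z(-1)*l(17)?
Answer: 306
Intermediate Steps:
z(p) = 9
l(V) = 2*V (l(V) = 1*(2*V) = 2*V)
z(-1)*l(17) = 9*(2*17) = 9*34 = 306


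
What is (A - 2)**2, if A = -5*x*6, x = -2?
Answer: 3364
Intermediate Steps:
A = 60 (A = -5*(-2)*6 = 10*6 = 60)
(A - 2)**2 = (60 - 2)**2 = 58**2 = 3364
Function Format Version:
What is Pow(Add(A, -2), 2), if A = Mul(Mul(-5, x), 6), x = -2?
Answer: 3364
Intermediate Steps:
A = 60 (A = Mul(Mul(-5, -2), 6) = Mul(10, 6) = 60)
Pow(Add(A, -2), 2) = Pow(Add(60, -2), 2) = Pow(58, 2) = 3364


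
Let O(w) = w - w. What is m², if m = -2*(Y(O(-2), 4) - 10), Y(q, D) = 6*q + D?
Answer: 144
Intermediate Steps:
O(w) = 0
Y(q, D) = D + 6*q
m = 12 (m = -2*((4 + 6*0) - 10) = -2*((4 + 0) - 10) = -2*(4 - 10) = -2*(-6) = 12)
m² = 12² = 144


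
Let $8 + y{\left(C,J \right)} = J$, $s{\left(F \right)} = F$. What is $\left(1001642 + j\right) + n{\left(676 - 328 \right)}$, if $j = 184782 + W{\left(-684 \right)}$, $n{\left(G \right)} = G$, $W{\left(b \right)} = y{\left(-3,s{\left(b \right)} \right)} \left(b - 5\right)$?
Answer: $1663560$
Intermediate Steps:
$y{\left(C,J \right)} = -8 + J$
$W{\left(b \right)} = \left(-8 + b\right) \left(-5 + b\right)$ ($W{\left(b \right)} = \left(-8 + b\right) \left(b - 5\right) = \left(-8 + b\right) \left(-5 + b\right)$)
$j = 661570$ ($j = 184782 + \left(-8 - 684\right) \left(-5 - 684\right) = 184782 - -476788 = 184782 + 476788 = 661570$)
$\left(1001642 + j\right) + n{\left(676 - 328 \right)} = \left(1001642 + 661570\right) + \left(676 - 328\right) = 1663212 + \left(676 - 328\right) = 1663212 + 348 = 1663560$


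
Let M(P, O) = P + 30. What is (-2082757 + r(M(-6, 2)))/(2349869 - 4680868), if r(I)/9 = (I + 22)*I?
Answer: 2072821/2330999 ≈ 0.88924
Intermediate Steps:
M(P, O) = 30 + P
r(I) = 9*I*(22 + I) (r(I) = 9*((I + 22)*I) = 9*((22 + I)*I) = 9*(I*(22 + I)) = 9*I*(22 + I))
(-2082757 + r(M(-6, 2)))/(2349869 - 4680868) = (-2082757 + 9*(30 - 6)*(22 + (30 - 6)))/(2349869 - 4680868) = (-2082757 + 9*24*(22 + 24))/(-2330999) = (-2082757 + 9*24*46)*(-1/2330999) = (-2082757 + 9936)*(-1/2330999) = -2072821*(-1/2330999) = 2072821/2330999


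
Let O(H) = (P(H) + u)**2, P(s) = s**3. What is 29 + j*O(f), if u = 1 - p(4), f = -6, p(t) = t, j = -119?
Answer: -5707330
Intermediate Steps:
u = -3 (u = 1 - 1*4 = 1 - 4 = -3)
O(H) = (-3 + H**3)**2 (O(H) = (H**3 - 3)**2 = (-3 + H**3)**2)
29 + j*O(f) = 29 - 119*(-3 + (-6)**3)**2 = 29 - 119*(-3 - 216)**2 = 29 - 119*(-219)**2 = 29 - 119*47961 = 29 - 5707359 = -5707330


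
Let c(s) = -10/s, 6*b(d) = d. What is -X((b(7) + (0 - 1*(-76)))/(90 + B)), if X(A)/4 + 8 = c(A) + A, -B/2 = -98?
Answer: 35588255/198627 ≈ 179.17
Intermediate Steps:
B = 196 (B = -2*(-98) = 196)
b(d) = d/6
X(A) = -32 - 40/A + 4*A (X(A) = -32 + 4*(-10/A + A) = -32 + 4*(A - 10/A) = -32 + (-40/A + 4*A) = -32 - 40/A + 4*A)
-X((b(7) + (0 - 1*(-76)))/(90 + B)) = -(-32 - 40*(90 + 196)/((⅙)*7 + (0 - 1*(-76))) + 4*(((⅙)*7 + (0 - 1*(-76)))/(90 + 196))) = -(-32 - 40*286/(7/6 + (0 + 76)) + 4*((7/6 + (0 + 76))/286)) = -(-32 - 40*286/(7/6 + 76) + 4*((7/6 + 76)*(1/286))) = -(-32 - 40/((463/6)*(1/286)) + 4*((463/6)*(1/286))) = -(-32 - 40/463/1716 + 4*(463/1716)) = -(-32 - 40*1716/463 + 463/429) = -(-32 - 68640/463 + 463/429) = -1*(-35588255/198627) = 35588255/198627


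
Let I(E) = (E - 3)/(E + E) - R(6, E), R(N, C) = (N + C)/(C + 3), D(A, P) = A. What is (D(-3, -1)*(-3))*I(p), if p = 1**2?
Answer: -99/4 ≈ -24.750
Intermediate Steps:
R(N, C) = (C + N)/(3 + C)
p = 1
I(E) = (-3 + E)/(2*E) - (6 + E)/(3 + E) (I(E) = (E - 3)/(E + E) - (E + 6)/(3 + E) = (-3 + E)/((2*E)) - (6 + E)/(3 + E) = (-3 + E)*(1/(2*E)) - (6 + E)/(3 + E) = (-3 + E)/(2*E) - (6 + E)/(3 + E))
(D(-3, -1)*(-3))*I(p) = (-3*(-3))*((1/2)*(-9 - 1*1**2 - 12*1)/(1*(3 + 1))) = 9*((1/2)*1*(-9 - 1*1 - 12)/4) = 9*((1/2)*1*(1/4)*(-9 - 1 - 12)) = 9*((1/2)*1*(1/4)*(-22)) = 9*(-11/4) = -99/4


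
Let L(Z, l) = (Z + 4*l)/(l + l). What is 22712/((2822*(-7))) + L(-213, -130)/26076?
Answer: -4528453807/3939040560 ≈ -1.1496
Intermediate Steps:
L(Z, l) = (Z + 4*l)/(2*l) (L(Z, l) = (Z + 4*l)/((2*l)) = (Z + 4*l)*(1/(2*l)) = (Z + 4*l)/(2*l))
22712/((2822*(-7))) + L(-213, -130)/26076 = 22712/((2822*(-7))) + (2 + (½)*(-213)/(-130))/26076 = 22712/(-19754) + (2 + (½)*(-213)*(-1/130))*(1/26076) = 22712*(-1/19754) + (2 + 213/260)*(1/26076) = -668/581 + (733/260)*(1/26076) = -668/581 + 733/6779760 = -4528453807/3939040560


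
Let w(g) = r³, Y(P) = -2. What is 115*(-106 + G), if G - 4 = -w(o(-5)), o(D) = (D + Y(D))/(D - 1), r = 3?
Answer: -14835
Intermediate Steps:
o(D) = (-2 + D)/(-1 + D) (o(D) = (D - 2)/(D - 1) = (-2 + D)/(-1 + D))
w(g) = 27 (w(g) = 3³ = 27)
G = -23 (G = 4 - 1*27 = 4 - 27 = -23)
115*(-106 + G) = 115*(-106 - 23) = 115*(-129) = -14835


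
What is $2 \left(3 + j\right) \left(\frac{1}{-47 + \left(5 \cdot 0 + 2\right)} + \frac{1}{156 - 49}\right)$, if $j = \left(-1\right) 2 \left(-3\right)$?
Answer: $- \frac{124}{535} \approx -0.23178$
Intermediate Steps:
$j = 6$ ($j = \left(-2\right) \left(-3\right) = 6$)
$2 \left(3 + j\right) \left(\frac{1}{-47 + \left(5 \cdot 0 + 2\right)} + \frac{1}{156 - 49}\right) = 2 \left(3 + 6\right) \left(\frac{1}{-47 + \left(5 \cdot 0 + 2\right)} + \frac{1}{156 - 49}\right) = 2 \cdot 9 \left(\frac{1}{-47 + \left(0 + 2\right)} + \frac{1}{107}\right) = 18 \left(\frac{1}{-47 + 2} + \frac{1}{107}\right) = 18 \left(\frac{1}{-45} + \frac{1}{107}\right) = 18 \left(- \frac{1}{45} + \frac{1}{107}\right) = 18 \left(- \frac{62}{4815}\right) = - \frac{124}{535}$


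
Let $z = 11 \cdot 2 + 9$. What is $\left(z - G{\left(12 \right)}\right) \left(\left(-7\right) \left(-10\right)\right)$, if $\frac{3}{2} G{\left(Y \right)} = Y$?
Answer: $1610$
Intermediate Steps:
$G{\left(Y \right)} = \frac{2 Y}{3}$
$z = 31$ ($z = 22 + 9 = 31$)
$\left(z - G{\left(12 \right)}\right) \left(\left(-7\right) \left(-10\right)\right) = \left(31 - \frac{2}{3} \cdot 12\right) \left(\left(-7\right) \left(-10\right)\right) = \left(31 - 8\right) 70 = 23 \cdot 70 = 1610$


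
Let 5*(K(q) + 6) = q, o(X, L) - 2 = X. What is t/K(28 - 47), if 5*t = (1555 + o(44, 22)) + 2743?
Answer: -4344/49 ≈ -88.653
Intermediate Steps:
o(X, L) = 2 + X
K(q) = -6 + q/5
t = 4344/5 (t = ((1555 + (2 + 44)) + 2743)/5 = ((1555 + 46) + 2743)/5 = (1601 + 2743)/5 = (1/5)*4344 = 4344/5 ≈ 868.80)
t/K(28 - 47) = 4344/(5*(-6 + (28 - 47)/5)) = 4344/(5*(-6 + (1/5)*(-19))) = 4344/(5*(-6 - 19/5)) = 4344/(5*(-49/5)) = (4344/5)*(-5/49) = -4344/49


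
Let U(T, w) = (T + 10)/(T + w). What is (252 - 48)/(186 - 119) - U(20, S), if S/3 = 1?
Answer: 2682/1541 ≈ 1.7404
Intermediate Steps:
S = 3 (S = 3*1 = 3)
U(T, w) = (10 + T)/(T + w)
(252 - 48)/(186 - 119) - U(20, S) = (252 - 48)/(186 - 119) - (10 + 20)/(20 + 3) = 204/67 - 30/23 = 2682/1541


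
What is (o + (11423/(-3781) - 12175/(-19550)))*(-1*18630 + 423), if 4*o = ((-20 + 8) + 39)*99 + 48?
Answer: -4293065600523/347852 ≈ -1.2342e+7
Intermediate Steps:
o = 2721/4 (o = (((-20 + 8) + 39)*99 + 48)/4 = ((-12 + 39)*99 + 48)/4 = (27*99 + 48)/4 = (2673 + 48)/4 = (¼)*2721 = 2721/4 ≈ 680.25)
(o + (11423/(-3781) - 12175/(-19550)))*(-1*18630 + 423) = (2721/4 + (11423/(-3781) - 12175/(-19550)))*(-1*18630 + 423) = (2721/4 + (11423*(-1/3781) - 12175*(-1/19550)))*(-18630 + 423) = (2721/4 + (-11423/3781 + 487/782))*(-18207) = (2721/4 - 7091439/2956742)*(-18207) = (4008464613/5913484)*(-18207) = -4293065600523/347852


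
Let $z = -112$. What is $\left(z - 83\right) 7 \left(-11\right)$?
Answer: $15015$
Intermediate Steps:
$\left(z - 83\right) 7 \left(-11\right) = \left(-112 - 83\right) 7 \left(-11\right) = \left(-195\right) \left(-77\right) = 15015$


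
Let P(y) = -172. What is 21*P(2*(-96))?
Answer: -3612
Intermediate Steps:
21*P(2*(-96)) = 21*(-172) = -3612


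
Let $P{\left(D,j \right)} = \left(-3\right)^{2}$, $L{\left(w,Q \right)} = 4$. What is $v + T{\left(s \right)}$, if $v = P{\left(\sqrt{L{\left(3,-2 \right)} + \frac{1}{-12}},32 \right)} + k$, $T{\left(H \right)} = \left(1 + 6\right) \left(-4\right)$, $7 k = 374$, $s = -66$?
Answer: $\frac{241}{7} \approx 34.429$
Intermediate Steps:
$P{\left(D,j \right)} = 9$
$k = \frac{374}{7}$ ($k = \frac{1}{7} \cdot 374 = \frac{374}{7} \approx 53.429$)
$T{\left(H \right)} = -28$ ($T{\left(H \right)} = 7 \left(-4\right) = -28$)
$v = \frac{437}{7}$ ($v = 9 + \frac{374}{7} = \frac{437}{7} \approx 62.429$)
$v + T{\left(s \right)} = \frac{437}{7} - 28 = \frac{241}{7}$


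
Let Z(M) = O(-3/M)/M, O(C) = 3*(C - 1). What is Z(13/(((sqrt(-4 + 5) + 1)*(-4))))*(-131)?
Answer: 34584/169 ≈ 204.64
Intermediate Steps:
O(C) = -3 + 3*C (O(C) = 3*(-1 + C) = -3 + 3*C)
Z(M) = (-3 - 9/M)/M (Z(M) = (-3 + 3*(-3/M))/M = (-3 - 9/M)/M)
Z(13/(((sqrt(-4 + 5) + 1)*(-4))))*(-131) = (3*(-3 - 13/((sqrt(-4 + 5) + 1)*(-4)))/(13/(((sqrt(-4 + 5) + 1)*(-4))))**2)*(-131) = (3*(-3 - 13/((sqrt(1) + 1)*(-4)))/(13/(((sqrt(1) + 1)*(-4))))**2)*(-131) = (3*(-3 - 13/((1 + 1)*(-4)))/(13/(((1 + 1)*(-4))))**2)*(-131) = (3*(-3 - 13/(2*(-4)))/(13/((2*(-4))))**2)*(-131) = (3*(-3 - 13/(-8))/(13/(-8))**2)*(-131) = (3*(-3 - 13*(-1)/8)/(13*(-1/8))**2)*(-131) = (3*(-3 - 1*(-13/8))/(-13/8)**2)*(-131) = (3*(64/169)*(-3 + 13/8))*(-131) = (3*(64/169)*(-11/8))*(-131) = -264/169*(-131) = 34584/169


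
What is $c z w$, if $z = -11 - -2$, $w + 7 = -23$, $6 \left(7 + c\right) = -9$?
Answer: $-2295$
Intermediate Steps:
$c = - \frac{17}{2}$ ($c = -7 + \frac{1}{6} \left(-9\right) = -7 - \frac{3}{2} = - \frac{17}{2} \approx -8.5$)
$w = -30$ ($w = -7 - 23 = -30$)
$z = -9$ ($z = -11 + 2 = -9$)
$c z w = \left(- \frac{17}{2}\right) \left(-9\right) \left(-30\right) = \frac{153}{2} \left(-30\right) = -2295$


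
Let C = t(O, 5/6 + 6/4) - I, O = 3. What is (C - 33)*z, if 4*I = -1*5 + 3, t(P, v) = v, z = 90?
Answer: -2715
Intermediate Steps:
I = -1/2 (I = (-1*5 + 3)/4 = (-5 + 3)/4 = (1/4)*(-2) = -1/2 ≈ -0.50000)
C = 17/6 (C = (5/6 + 6/4) - 1*(-1/2) = (5*(1/6) + 6*(1/4)) + 1/2 = (5/6 + 3/2) + 1/2 = 7/3 + 1/2 = 17/6 ≈ 2.8333)
(C - 33)*z = (17/6 - 33)*90 = -181/6*90 = -2715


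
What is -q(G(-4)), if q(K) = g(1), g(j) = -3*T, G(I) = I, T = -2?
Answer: -6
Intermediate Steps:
g(j) = 6 (g(j) = -3*(-2) = 6)
q(K) = 6
-q(G(-4)) = -1*6 = -6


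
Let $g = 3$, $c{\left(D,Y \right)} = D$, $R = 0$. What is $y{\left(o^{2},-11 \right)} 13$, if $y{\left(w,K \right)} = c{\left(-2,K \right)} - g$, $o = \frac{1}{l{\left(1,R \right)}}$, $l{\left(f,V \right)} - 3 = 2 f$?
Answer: $-65$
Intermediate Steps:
$l{\left(f,V \right)} = 3 + 2 f$
$o = \frac{1}{5}$ ($o = \frac{1}{3 + 2 \cdot 1} = \frac{1}{3 + 2} = \frac{1}{5} \approx 0.2$)
$y{\left(w,K \right)} = -5$ ($y{\left(w,K \right)} = -2 - 3 = -5$)
$y{\left(o^{2},-11 \right)} 13 = \left(-5\right) 13 = -65$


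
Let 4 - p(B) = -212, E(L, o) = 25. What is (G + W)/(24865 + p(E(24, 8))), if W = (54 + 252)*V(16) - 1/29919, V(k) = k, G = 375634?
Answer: 11385077069/750398439 ≈ 15.172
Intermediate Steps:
p(B) = 216 (p(B) = 4 - 1*(-212) = 4 + 212 = 216)
W = 146483423/29919 (W = (54 + 252)*16 - 1/29919 = 306*16 - 1*1/29919 = 4896 - 1/29919 = 146483423/29919 ≈ 4896.0)
(G + W)/(24865 + p(E(24, 8))) = (375634 + 146483423/29919)/(24865 + 216) = (11385077069/29919)/25081 = (11385077069/29919)*(1/25081) = 11385077069/750398439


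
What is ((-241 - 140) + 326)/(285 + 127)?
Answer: -55/412 ≈ -0.13350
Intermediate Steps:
((-241 - 140) + 326)/(285 + 127) = (-381 + 326)/412 = -55*1/412 = -55/412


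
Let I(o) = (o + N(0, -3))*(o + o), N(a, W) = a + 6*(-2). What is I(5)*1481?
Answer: -103670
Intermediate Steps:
N(a, W) = -12 + a (N(a, W) = a - 12 = -12 + a)
I(o) = 2*o*(-12 + o) (I(o) = (o + (-12 + 0))*(o + o) = (o - 12)*(2*o) = (-12 + o)*(2*o) = 2*o*(-12 + o))
I(5)*1481 = (2*5*(-12 + 5))*1481 = (2*5*(-7))*1481 = -70*1481 = -103670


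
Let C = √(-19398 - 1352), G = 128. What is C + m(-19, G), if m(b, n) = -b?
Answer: 19 + 5*I*√830 ≈ 19.0 + 144.05*I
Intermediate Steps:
C = 5*I*√830 (C = √(-20750) = 5*I*√830 ≈ 144.05*I)
C + m(-19, G) = 5*I*√830 - 1*(-19) = 5*I*√830 + 19 = 19 + 5*I*√830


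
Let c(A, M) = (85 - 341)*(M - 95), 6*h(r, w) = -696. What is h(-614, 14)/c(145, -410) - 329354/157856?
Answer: -332790597/159434560 ≈ -2.0873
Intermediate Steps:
h(r, w) = -116 (h(r, w) = (1/6)*(-696) = -116)
c(A, M) = 24320 - 256*M (c(A, M) = -256*(-95 + M) = 24320 - 256*M)
h(-614, 14)/c(145, -410) - 329354/157856 = -116/(24320 - 256*(-410)) - 329354/157856 = -116/(24320 + 104960) - 329354*1/157856 = -116/129280 - 164677/78928 = -116*1/129280 - 164677/78928 = -29/32320 - 164677/78928 = -332790597/159434560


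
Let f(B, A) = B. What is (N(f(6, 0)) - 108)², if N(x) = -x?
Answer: 12996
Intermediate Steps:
(N(f(6, 0)) - 108)² = (-1*6 - 108)² = (-6 - 108)² = (-114)² = 12996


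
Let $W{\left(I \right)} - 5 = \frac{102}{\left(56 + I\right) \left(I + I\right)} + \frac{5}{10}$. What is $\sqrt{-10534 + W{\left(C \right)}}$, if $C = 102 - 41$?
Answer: $\frac{i \sqrt{238349959302}}{4758} \approx 102.61 i$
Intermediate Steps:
$C = 61$
$W{\left(I \right)} = \frac{11}{2} + \frac{51}{I \left(56 + I\right)}$ ($W{\left(I \right)} = 5 + \left(\frac{102}{\left(56 + I\right) \left(I + I\right)} + \frac{5}{10}\right) = 5 + \left(\frac{102}{\left(56 + I\right) 2 I} + 5 \cdot \frac{1}{10}\right) = 5 + \left(\frac{102}{2 I \left(56 + I\right)} + \frac{1}{2}\right) = 5 + \left(102 \frac{1}{2 I \left(56 + I\right)} + \frac{1}{2}\right) = 5 + \left(\frac{51}{I \left(56 + I\right)} + \frac{1}{2}\right) = 5 + \left(\frac{1}{2} + \frac{51}{I \left(56 + I\right)}\right) = \frac{11}{2} + \frac{51}{I \left(56 + I\right)}$)
$\sqrt{-10534 + W{\left(C \right)}} = \sqrt{-10534 + \frac{102 + 11 \cdot 61^{2} + 616 \cdot 61}{2 \cdot 61 \left(56 + 61\right)}} = \sqrt{-10534 + \frac{1}{2} \cdot \frac{1}{61} \cdot \frac{1}{117} \left(102 + 11 \cdot 3721 + 37576\right)} = \sqrt{-10534 + \frac{1}{2} \cdot \frac{1}{61} \cdot \frac{1}{117} \left(102 + 40931 + 37576\right)} = \sqrt{-10534 + \frac{1}{2} \cdot \frac{1}{61} \cdot \frac{1}{117} \cdot 78609} = \sqrt{-10534 + \frac{26203}{4758}} = \sqrt{- \frac{50094569}{4758}} = \frac{i \sqrt{238349959302}}{4758}$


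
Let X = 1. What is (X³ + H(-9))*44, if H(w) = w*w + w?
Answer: 3212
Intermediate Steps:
H(w) = w + w² (H(w) = w² + w = w + w²)
(X³ + H(-9))*44 = (1³ - 9*(1 - 9))*44 = (1 - 9*(-8))*44 = (1 + 72)*44 = 73*44 = 3212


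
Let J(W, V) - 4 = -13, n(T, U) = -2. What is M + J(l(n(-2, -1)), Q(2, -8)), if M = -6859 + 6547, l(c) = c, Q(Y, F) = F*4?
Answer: -321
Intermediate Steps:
Q(Y, F) = 4*F
J(W, V) = -9 (J(W, V) = 4 - 13 = -9)
M = -312
M + J(l(n(-2, -1)), Q(2, -8)) = -312 - 9 = -321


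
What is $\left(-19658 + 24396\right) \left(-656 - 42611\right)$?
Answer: $-204999046$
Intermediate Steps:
$\left(-19658 + 24396\right) \left(-656 - 42611\right) = 4738 \left(-43267\right) = -204999046$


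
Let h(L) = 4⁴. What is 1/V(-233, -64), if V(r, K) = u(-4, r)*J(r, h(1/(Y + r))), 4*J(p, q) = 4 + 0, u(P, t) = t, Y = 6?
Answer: -1/233 ≈ -0.0042918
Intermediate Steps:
h(L) = 256
J(p, q) = 1 (J(p, q) = (4 + 0)/4 = (¼)*4 = 1)
V(r, K) = r (V(r, K) = r*1 = r)
1/V(-233, -64) = 1/(-233) = -1/233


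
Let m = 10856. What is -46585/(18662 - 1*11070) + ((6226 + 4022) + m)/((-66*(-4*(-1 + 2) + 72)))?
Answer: -46161881/4259112 ≈ -10.838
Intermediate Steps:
-46585/(18662 - 1*11070) + ((6226 + 4022) + m)/((-66*(-4*(-1 + 2) + 72))) = -46585/(18662 - 1*11070) + ((6226 + 4022) + 10856)/((-66*(-4*(-1 + 2) + 72))) = -46585/(18662 - 11070) + (10248 + 10856)/((-66*(-4*1 + 72))) = -46585/7592 + 21104/((-66*(-4 + 72))) = -46585*1/7592 + 21104/((-66*68)) = -46585/7592 + 21104/(-4488) = -46585/7592 + 21104*(-1/4488) = -46585/7592 - 2638/561 = -46161881/4259112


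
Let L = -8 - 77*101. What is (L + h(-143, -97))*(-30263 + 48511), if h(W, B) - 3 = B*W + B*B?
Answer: 282807504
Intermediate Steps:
h(W, B) = 3 + B² + B*W (h(W, B) = 3 + (B*W + B*B) = 3 + (B*W + B²) = 3 + (B² + B*W) = 3 + B² + B*W)
L = -7785 (L = -8 - 7777 = -7785)
(L + h(-143, -97))*(-30263 + 48511) = (-7785 + (3 + (-97)² - 97*(-143)))*(-30263 + 48511) = (-7785 + (3 + 9409 + 13871))*18248 = (-7785 + 23283)*18248 = 15498*18248 = 282807504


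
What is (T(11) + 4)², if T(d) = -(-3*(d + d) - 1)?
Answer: 5041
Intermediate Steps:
T(d) = 1 + 6*d (T(d) = -(-6*d - 1) = -(-1 - 6*d) = 1 + 6*d)
(T(11) + 4)² = ((1 + 6*11) + 4)² = ((1 + 66) + 4)² = (67 + 4)² = 71² = 5041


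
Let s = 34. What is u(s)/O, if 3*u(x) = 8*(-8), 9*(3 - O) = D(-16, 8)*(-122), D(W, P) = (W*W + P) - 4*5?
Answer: -192/29795 ≈ -0.0064440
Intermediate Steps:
D(W, P) = -20 + P + W**2 (D(W, P) = (W**2 + P) - 20 = (P + W**2) - 20 = -20 + P + W**2)
O = 29795/9 (O = 3 - (-20 + 8 + (-16)**2)*(-122)/9 = 3 - (-20 + 8 + 256)*(-122)/9 = 3 - 244*(-122)/9 = 3 - 1/9*(-29768) = 3 + 29768/9 = 29795/9 ≈ 3310.6)
u(x) = -64/3 (u(x) = (8*(-8))/3 = (1/3)*(-64) = -64/3)
u(s)/O = -64/(3*29795/9) = -64/3*9/29795 = -192/29795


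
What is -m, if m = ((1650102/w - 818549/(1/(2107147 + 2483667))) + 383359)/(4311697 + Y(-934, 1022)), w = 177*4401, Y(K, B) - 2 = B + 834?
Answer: 975748102849965259/1120053377745 ≈ 8.7116e+5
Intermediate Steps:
Y(K, B) = 836 + B (Y(K, B) = 2 + (B + 834) = 2 + (834 + B) = 836 + B)
w = 778977
m = -975748102849965259/1120053377745 (m = ((1650102/778977 - 818549/(1/(2107147 + 2483667))) + 383359)/(4311697 + (836 + 1022)) = ((1650102*(1/778977) - 818549/(1/4590814)) + 383359)/(4311697 + 1858) = ((550034/259659 - 818549/1/4590814) + 383359)/4313555 = ((550034/259659 - 818549*4590814) + 383359)*(1/4313555) = ((550034/259659 - 3757806208886) + 383359)*(1/4313555) = (-975748202392579840/259659 + 383359)*(1/4313555) = -975748102849965259/259659*1/4313555 = -975748102849965259/1120053377745 ≈ -8.7116e+5)
-m = -1*(-975748102849965259/1120053377745) = 975748102849965259/1120053377745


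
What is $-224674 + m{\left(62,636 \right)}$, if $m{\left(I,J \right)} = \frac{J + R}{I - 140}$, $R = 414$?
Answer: $- \frac{2920937}{13} \approx -2.2469 \cdot 10^{5}$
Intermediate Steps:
$m{\left(I,J \right)} = \frac{414 + J}{-140 + I}$ ($m{\left(I,J \right)} = \frac{J + 414}{I - 140} = \frac{414 + J}{-140 + I}$)
$-224674 + m{\left(62,636 \right)} = -224674 + \frac{414 + 636}{-140 + 62} = -224674 + \frac{1}{-78} \cdot 1050 = -224674 - \frac{175}{13} = - \frac{2920937}{13}$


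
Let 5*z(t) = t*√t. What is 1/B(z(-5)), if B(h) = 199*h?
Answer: I*√5/995 ≈ 0.0022473*I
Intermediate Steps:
z(t) = t^(3/2)/5 (z(t) = (t*√t)/5 = t^(3/2)/5)
1/B(z(-5)) = 1/(199*((-5)^(3/2)/5)) = 1/(199*((-5*I*√5)/5)) = 1/(199*(-I*√5)) = 1/(-199*I*√5) = I*√5/995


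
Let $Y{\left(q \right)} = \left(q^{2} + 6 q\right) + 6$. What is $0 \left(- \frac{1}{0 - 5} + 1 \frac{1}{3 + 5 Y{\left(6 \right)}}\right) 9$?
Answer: $0$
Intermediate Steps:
$Y{\left(q \right)} = 6 + q^{2} + 6 q$
$0 \left(- \frac{1}{0 - 5} + 1 \frac{1}{3 + 5 Y{\left(6 \right)}}\right) 9 = 0 \left(- \frac{1}{0 - 5} + 1 \frac{1}{3 + 5 \left(6 + 6^{2} + 6 \cdot 6\right)}\right) 9 = 0 \left(- \frac{1}{-5} + 1 \frac{1}{3 + 5 \left(6 + 36 + 36\right)}\right) 9 = 0 \left(\left(-1\right) \left(- \frac{1}{5}\right) + 1 \frac{1}{3 + 5 \cdot 78}\right) 9 = 0 \left(\frac{1}{5} + 1 \frac{1}{3 + 390}\right) 9 = 0 \left(\frac{1}{5} + 1 \cdot \frac{1}{393}\right) 9 = 0 \left(\frac{1}{5} + \frac{1}{393}\right) 9 = 0 \cdot \frac{398}{1965} \cdot 9 = 0 \cdot 9 = 0$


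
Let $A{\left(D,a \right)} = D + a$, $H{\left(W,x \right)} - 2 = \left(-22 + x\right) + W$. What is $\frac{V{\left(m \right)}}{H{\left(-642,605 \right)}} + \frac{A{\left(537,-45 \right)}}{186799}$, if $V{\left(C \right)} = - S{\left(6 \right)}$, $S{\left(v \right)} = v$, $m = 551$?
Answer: $\frac{382946}{3549181} \approx 0.1079$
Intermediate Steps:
$V{\left(C \right)} = -6$ ($V{\left(C \right)} = \left(-1\right) 6 = -6$)
$H{\left(W,x \right)} = -20 + W + x$ ($H{\left(W,x \right)} = 2 + \left(\left(-22 + x\right) + W\right) = 2 + \left(-22 + W + x\right) = -20 + W + x$)
$\frac{V{\left(m \right)}}{H{\left(-642,605 \right)}} + \frac{A{\left(537,-45 \right)}}{186799} = - \frac{6}{-20 - 642 + 605} + \frac{537 - 45}{186799} = - \frac{6}{-57} + 492 \cdot \frac{1}{186799} = \left(-6\right) \left(- \frac{1}{57}\right) + \frac{492}{186799} = \frac{2}{19} + \frac{492}{186799} = \frac{382946}{3549181}$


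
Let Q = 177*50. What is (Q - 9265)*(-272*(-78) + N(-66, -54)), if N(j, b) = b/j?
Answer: -96854775/11 ≈ -8.8050e+6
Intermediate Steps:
Q = 8850
(Q - 9265)*(-272*(-78) + N(-66, -54)) = (8850 - 9265)*(-272*(-78) - 54/(-66)) = -415*(21216 - 54*(-1/66)) = -415*(21216 + 9/11) = -415*233385/11 = -96854775/11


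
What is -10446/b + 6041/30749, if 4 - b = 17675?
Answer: 427954565/543365579 ≈ 0.78760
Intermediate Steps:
b = -17671 (b = 4 - 1*17675 = 4 - 17675 = -17671)
-10446/b + 6041/30749 = -10446/(-17671) + 6041/30749 = -10446*(-1/17671) + 6041*(1/30749) = 10446/17671 + 6041/30749 = 427954565/543365579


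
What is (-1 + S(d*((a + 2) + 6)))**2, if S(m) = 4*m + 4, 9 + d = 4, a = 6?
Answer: 76729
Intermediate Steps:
d = -5 (d = -9 + 4 = -5)
S(m) = 4 + 4*m
(-1 + S(d*((a + 2) + 6)))**2 = (-1 + (4 + 4*(-5*((6 + 2) + 6))))**2 = (-1 + (4 + 4*(-5*(8 + 6))))**2 = (-1 + (4 + 4*(-5*14)))**2 = (-1 + (4 + 4*(-70)))**2 = (-1 + (4 - 280))**2 = (-1 - 276)**2 = (-277)**2 = 76729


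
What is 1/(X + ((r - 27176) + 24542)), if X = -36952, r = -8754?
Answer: -1/48340 ≈ -2.0687e-5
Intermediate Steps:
1/(X + ((r - 27176) + 24542)) = 1/(-36952 + ((-8754 - 27176) + 24542)) = 1/(-36952 + (-35930 + 24542)) = 1/(-36952 - 11388) = 1/(-48340) = -1/48340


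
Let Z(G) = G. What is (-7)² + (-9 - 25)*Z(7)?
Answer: -189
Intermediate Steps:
(-7)² + (-9 - 25)*Z(7) = (-7)² + (-9 - 25)*7 = 49 - 34*7 = 49 - 238 = -189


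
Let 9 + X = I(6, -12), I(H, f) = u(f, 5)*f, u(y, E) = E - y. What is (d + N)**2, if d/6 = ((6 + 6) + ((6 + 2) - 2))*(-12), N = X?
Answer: 2277081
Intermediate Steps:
I(H, f) = f*(5 - f) (I(H, f) = (5 - f)*f = f*(5 - f))
X = -213 (X = -9 - 12*(5 - 1*(-12)) = -9 - 12*(5 + 12) = -9 - 12*17 = -9 - 204 = -213)
N = -213
d = -1296 (d = 6*(((6 + 6) + ((6 + 2) - 2))*(-12)) = 6*((12 + (8 - 2))*(-12)) = 6*((12 + 6)*(-12)) = 6*(18*(-12)) = 6*(-216) = -1296)
(d + N)**2 = (-1296 - 213)**2 = (-1509)**2 = 2277081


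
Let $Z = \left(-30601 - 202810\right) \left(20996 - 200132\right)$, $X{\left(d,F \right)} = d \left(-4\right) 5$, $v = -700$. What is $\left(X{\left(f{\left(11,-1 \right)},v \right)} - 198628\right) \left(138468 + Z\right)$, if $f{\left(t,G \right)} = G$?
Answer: $-8304287340501312$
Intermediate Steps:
$X{\left(d,F \right)} = - 20 d$ ($X{\left(d,F \right)} = - 4 d 5 = - 20 d$)
$Z = 41812312896$ ($Z = \left(-233411\right) \left(-179136\right) = 41812312896$)
$\left(X{\left(f{\left(11,-1 \right)},v \right)} - 198628\right) \left(138468 + Z\right) = \left(\left(-20\right) \left(-1\right) - 198628\right) \left(138468 + 41812312896\right) = \left(20 - 198628\right) 41812451364 = \left(-198608\right) 41812451364 = -8304287340501312$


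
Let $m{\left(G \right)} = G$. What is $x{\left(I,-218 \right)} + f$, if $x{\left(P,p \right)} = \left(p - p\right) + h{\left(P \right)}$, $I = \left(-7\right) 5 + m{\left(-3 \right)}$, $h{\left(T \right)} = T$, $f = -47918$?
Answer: $-47956$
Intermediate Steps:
$I = -38$ ($I = \left(-7\right) 5 - 3 = -35 - 3 = -38$)
$x{\left(P,p \right)} = P$ ($x{\left(P,p \right)} = \left(p - p\right) + P = 0 + P = P$)
$x{\left(I,-218 \right)} + f = -38 - 47918 = -47956$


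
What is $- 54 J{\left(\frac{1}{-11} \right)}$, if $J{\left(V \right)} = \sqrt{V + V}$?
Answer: $- \frac{54 i \sqrt{22}}{11} \approx - 23.026 i$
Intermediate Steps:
$J{\left(V \right)} = \sqrt{2} \sqrt{V}$ ($J{\left(V \right)} = \sqrt{2 V} = \sqrt{2} \sqrt{V}$)
$- 54 J{\left(\frac{1}{-11} \right)} = - 54 \sqrt{2} \sqrt{\frac{1}{-11}} = - 54 \sqrt{2} \sqrt{- \frac{1}{11}} = - 54 \sqrt{2} \frac{i \sqrt{11}}{11} = - 54 \frac{i \sqrt{22}}{11} = - \frac{54 i \sqrt{22}}{11}$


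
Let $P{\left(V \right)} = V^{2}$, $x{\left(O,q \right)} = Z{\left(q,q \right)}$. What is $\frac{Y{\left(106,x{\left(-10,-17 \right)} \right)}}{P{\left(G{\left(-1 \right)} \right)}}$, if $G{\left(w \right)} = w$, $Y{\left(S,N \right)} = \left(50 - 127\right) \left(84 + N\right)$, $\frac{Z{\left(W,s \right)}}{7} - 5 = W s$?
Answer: $-164934$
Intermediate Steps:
$Z{\left(W,s \right)} = 35 + 7 W s$
$x{\left(O,q \right)} = 35 + 7 q^{2}$ ($x{\left(O,q \right)} = 35 + 7 q q = 35 + 7 q^{2}$)
$Y{\left(S,N \right)} = -6468 - 77 N$ ($Y{\left(S,N \right)} = - 77 \left(84 + N\right) = -6468 - 77 N$)
$\frac{Y{\left(106,x{\left(-10,-17 \right)} \right)}}{P{\left(G{\left(-1 \right)} \right)}} = \frac{-6468 - 77 \left(35 + 7 \left(-17\right)^{2}\right)}{\left(-1\right)^{2}} = \frac{-6468 - 77 \left(35 + 7 \cdot 289\right)}{1} = \left(-6468 - 77 \left(35 + 2023\right)\right) 1 = \left(-6468 - 158466\right) 1 = \left(-164934\right) 1 = -164934$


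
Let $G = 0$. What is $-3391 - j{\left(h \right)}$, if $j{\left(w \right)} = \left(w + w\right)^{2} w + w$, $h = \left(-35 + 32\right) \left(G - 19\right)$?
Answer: $-744220$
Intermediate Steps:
$h = 57$ ($h = \left(-35 + 32\right) \left(0 - 19\right) = \left(-3\right) \left(-19\right) = 57$)
$j{\left(w \right)} = w + 4 w^{3}$ ($j{\left(w \right)} = \left(2 w\right)^{2} w + w = 4 w^{2} w + w = 4 w^{3} + w = w + 4 w^{3}$)
$-3391 - j{\left(h \right)} = -3391 - \left(57 + 4 \cdot 57^{3}\right) = -3391 - \left(57 + 4 \cdot 185193\right) = -3391 - \left(57 + 740772\right) = -3391 - 740829 = -744220$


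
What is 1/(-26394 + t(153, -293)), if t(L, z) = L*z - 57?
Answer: -1/71280 ≈ -1.4029e-5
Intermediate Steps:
t(L, z) = -57 + L*z
1/(-26394 + t(153, -293)) = 1/(-26394 + (-57 + 153*(-293))) = 1/(-26394 + (-57 - 44829)) = 1/(-26394 - 44886) = 1/(-71280) = -1/71280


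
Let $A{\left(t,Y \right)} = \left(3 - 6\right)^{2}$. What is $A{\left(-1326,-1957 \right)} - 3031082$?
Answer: $-3031073$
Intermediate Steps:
$A{\left(t,Y \right)} = 9$ ($A{\left(t,Y \right)} = \left(-3\right)^{2} = 9$)
$A{\left(-1326,-1957 \right)} - 3031082 = 9 - 3031082 = -3031073$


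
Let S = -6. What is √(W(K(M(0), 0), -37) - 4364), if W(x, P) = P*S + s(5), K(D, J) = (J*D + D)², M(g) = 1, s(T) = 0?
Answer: I*√4142 ≈ 64.358*I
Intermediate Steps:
K(D, J) = (D + D*J)² (K(D, J) = (D*J + D)² = (D + D*J)²)
W(x, P) = -6*P (W(x, P) = P*(-6) + 0 = -6*P + 0 = -6*P)
√(W(K(M(0), 0), -37) - 4364) = √(-6*(-37) - 4364) = √(222 - 4364) = √(-4142) = I*√4142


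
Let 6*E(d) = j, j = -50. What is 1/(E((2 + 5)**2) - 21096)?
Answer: -3/63313 ≈ -4.7384e-5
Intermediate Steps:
E(d) = -25/3 (E(d) = (1/6)*(-50) = -25/3)
1/(E((2 + 5)**2) - 21096) = 1/(-25/3 - 21096) = 1/(-63313/3) = -3/63313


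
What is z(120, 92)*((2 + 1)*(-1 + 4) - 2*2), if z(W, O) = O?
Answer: 460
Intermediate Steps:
z(120, 92)*((2 + 1)*(-1 + 4) - 2*2) = 92*((2 + 1)*(-1 + 4) - 2*2) = 92*(3*3 - 4) = 92*(9 - 4) = 92*5 = 460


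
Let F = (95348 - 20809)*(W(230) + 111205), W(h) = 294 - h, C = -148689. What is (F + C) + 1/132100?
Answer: 1095601904994201/132100 ≈ 8.2937e+9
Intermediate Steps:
F = 8293879991 (F = (95348 - 20809)*((294 - 1*230) + 111205) = 74539*((294 - 230) + 111205) = 74539*(64 + 111205) = 74539*111269 = 8293879991)
(F + C) + 1/132100 = (8293879991 - 148689) + 1/132100 = 8293731302 + 1/132100 = 1095601904994201/132100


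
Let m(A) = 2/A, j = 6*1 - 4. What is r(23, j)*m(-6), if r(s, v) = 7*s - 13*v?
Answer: -45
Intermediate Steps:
j = 2 (j = 6 - 4 = 2)
r(s, v) = -13*v + 7*s
r(23, j)*m(-6) = (-13*2 + 7*23)*(2/(-6)) = (-26 + 161)*(2*(-⅙)) = 135*(-⅓) = -45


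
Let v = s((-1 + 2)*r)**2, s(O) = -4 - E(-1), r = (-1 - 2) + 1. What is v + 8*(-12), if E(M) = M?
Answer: -87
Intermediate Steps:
r = -2 (r = -3 + 1 = -2)
s(O) = -3 (s(O) = -4 - 1*(-1) = -4 + 1 = -3)
v = 9 (v = (-3)**2 = 9)
v + 8*(-12) = 9 + 8*(-12) = 9 - 96 = -87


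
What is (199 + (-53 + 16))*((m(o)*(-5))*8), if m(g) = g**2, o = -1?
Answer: -6480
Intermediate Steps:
(199 + (-53 + 16))*((m(o)*(-5))*8) = (199 + (-53 + 16))*(((-1)**2*(-5))*8) = (199 - 37)*((1*(-5))*8) = 162*(-5*8) = 162*(-40) = -6480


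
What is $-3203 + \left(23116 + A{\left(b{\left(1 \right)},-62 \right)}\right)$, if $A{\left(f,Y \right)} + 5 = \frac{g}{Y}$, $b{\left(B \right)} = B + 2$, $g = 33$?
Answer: $\frac{1234263}{62} \approx 19907.0$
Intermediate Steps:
$b{\left(B \right)} = 2 + B$
$A{\left(f,Y \right)} = -5 + \frac{33}{Y}$
$-3203 + \left(23116 + A{\left(b{\left(1 \right)},-62 \right)}\right) = -3203 + \left(23116 - \left(5 - \frac{33}{-62}\right)\right) = -3203 + \left(23116 + \left(-5 + 33 \left(- \frac{1}{62}\right)\right)\right) = -3203 + \left(23116 - \frac{343}{62}\right) = -3203 + \frac{1432849}{62} = \frac{1234263}{62}$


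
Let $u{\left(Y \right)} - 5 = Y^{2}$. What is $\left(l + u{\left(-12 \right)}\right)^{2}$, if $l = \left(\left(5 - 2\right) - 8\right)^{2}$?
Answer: $30276$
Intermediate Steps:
$u{\left(Y \right)} = 5 + Y^{2}$
$l = 25$ ($l = \left(3 - 8\right)^{2} = \left(-5\right)^{2} = 25$)
$\left(l + u{\left(-12 \right)}\right)^{2} = \left(25 + \left(5 + \left(-12\right)^{2}\right)\right)^{2} = \left(25 + \left(5 + 144\right)\right)^{2} = \left(25 + 149\right)^{2} = 174^{2} = 30276$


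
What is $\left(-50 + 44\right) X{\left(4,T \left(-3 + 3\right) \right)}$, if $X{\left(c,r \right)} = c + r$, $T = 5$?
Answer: $-24$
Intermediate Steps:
$\left(-50 + 44\right) X{\left(4,T \left(-3 + 3\right) \right)} = \left(-50 + 44\right) \left(4 + 5 \left(-3 + 3\right)\right) = - 6 \left(4 + 5 \cdot 0\right) = - 6 \left(4 + 0\right) = \left(-6\right) 4 = -24$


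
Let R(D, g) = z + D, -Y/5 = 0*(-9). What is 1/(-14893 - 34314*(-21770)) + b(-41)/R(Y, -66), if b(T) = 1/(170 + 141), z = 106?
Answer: 861149/28387764335 ≈ 3.0335e-5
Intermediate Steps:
Y = 0 (Y = -0*(-9) = -5*0 = 0)
R(D, g) = 106 + D
b(T) = 1/311
1/(-14893 - 34314*(-21770)) + b(-41)/R(Y, -66) = 1/(-14893 - 34314*(-21770)) + 1/(311*(106 + 0)) = -1/21770/(-49207) + (1/311)/106 = -1/49207*(-1/21770) + (1/311)*(1/106) = 1/1071236390 + 1/32966 = 861149/28387764335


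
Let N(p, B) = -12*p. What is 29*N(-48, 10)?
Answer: 16704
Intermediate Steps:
29*N(-48, 10) = 29*(-12*(-48)) = 29*576 = 16704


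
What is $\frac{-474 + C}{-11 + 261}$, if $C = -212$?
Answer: $- \frac{343}{125} \approx -2.744$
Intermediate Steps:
$\frac{-474 + C}{-11 + 261} = \frac{-474 - 212}{-11 + 261} = - \frac{686}{250} = \left(-686\right) \frac{1}{250} = - \frac{343}{125}$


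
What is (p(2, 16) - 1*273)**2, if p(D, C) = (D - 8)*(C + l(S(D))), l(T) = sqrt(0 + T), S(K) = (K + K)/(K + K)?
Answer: 140625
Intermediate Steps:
S(K) = 1 (S(K) = (2*K)/((2*K)) = (2*K)*(1/(2*K)) = 1)
l(T) = sqrt(T)
p(D, C) = (1 + C)*(-8 + D) (p(D, C) = (D - 8)*(C + sqrt(1)) = (-8 + D)*(C + 1) = (-8 + D)*(1 + C) = (1 + C)*(-8 + D))
(p(2, 16) - 1*273)**2 = ((-8 + 2 - 8*16 + 16*2) - 1*273)**2 = ((-8 + 2 - 128 + 32) - 273)**2 = (-102 - 273)**2 = (-375)**2 = 140625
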